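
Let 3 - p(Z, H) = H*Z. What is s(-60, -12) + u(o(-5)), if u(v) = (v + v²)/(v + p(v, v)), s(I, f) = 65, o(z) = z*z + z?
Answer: 24085/377 ≈ 63.886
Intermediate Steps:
o(z) = z + z² (o(z) = z² + z = z + z²)
p(Z, H) = 3 - H*Z
u(v) = (v + v²)/(3 + v - v²) (u(v) = (v + v²)/(v + (3 - v*v)) = (v + v²)/(v + (3 - v²)) = (v + v²)/(3 + v - v²))
s(-60, -12) + u(o(-5)) = 65 + (-5*(1 - 5))*(1 - 5*(1 - 5))/(3 - 5*(1 - 5) - (-5*(1 - 5))²) = 65 + (-5*(-4))*(1 - 5*(-4))/(3 - 5*(-4) - (-5*(-4))²) = 65 + 20*(1 + 20)/(3 + 20 - 1*20²) = 65 + 20*21/(3 + 20 - 1*400) = 65 + 20*21/(3 + 20 - 400) = 65 + 20*21/(-377) = 65 + 20*(-1/377)*21 = 65 - 420/377 = 24085/377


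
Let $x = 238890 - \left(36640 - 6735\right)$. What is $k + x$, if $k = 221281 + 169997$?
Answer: $600263$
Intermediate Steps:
$k = 391278$
$x = 208985$ ($x = 238890 - 29905 = 208985$)
$k + x = 391278 + 208985 = 600263$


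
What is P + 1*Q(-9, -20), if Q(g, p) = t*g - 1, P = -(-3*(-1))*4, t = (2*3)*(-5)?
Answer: 257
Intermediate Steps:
t = -30 (t = 6*(-5) = -30)
P = -12 (P = -3*4 = -1*12 = -12)
Q(g, p) = -1 - 30*g (Q(g, p) = -30*g - 1 = -1 - 30*g)
P + 1*Q(-9, -20) = -12 + 1*(-1 - 30*(-9)) = -12 + 1*(-1 + 270) = -12 + 1*269 = -12 + 269 = 257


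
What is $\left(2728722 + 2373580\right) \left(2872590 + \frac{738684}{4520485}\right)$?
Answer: $\frac{66255946421368007868}{4520485} \approx 1.4657 \cdot 10^{13}$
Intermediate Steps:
$\left(2728722 + 2373580\right) \left(2872590 + \frac{738684}{4520485}\right) = 5102302 \left(2872590 + 738684 \cdot \frac{1}{4520485}\right) = 5102302 \left(2872590 + \frac{738684}{4520485}\right) = 5102302 \cdot \frac{12985500744834}{4520485} = \frac{66255946421368007868}{4520485}$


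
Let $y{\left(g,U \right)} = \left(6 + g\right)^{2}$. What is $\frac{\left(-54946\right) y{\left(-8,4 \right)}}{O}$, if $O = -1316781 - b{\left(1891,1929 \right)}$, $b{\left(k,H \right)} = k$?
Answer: $\frac{27473}{164834} \approx 0.16667$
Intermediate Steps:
$O = -1318672$ ($O = -1316781 - 1891 = -1318672$)
$\frac{\left(-54946\right) y{\left(-8,4 \right)}}{O} = \frac{\left(-54946\right) \left(6 - 8\right)^{2}}{-1318672} = - 54946 \left(-2\right)^{2} \left(- \frac{1}{1318672}\right) = \left(-54946\right) 4 \left(- \frac{1}{1318672}\right) = \left(-219784\right) \left(- \frac{1}{1318672}\right) = \frac{27473}{164834}$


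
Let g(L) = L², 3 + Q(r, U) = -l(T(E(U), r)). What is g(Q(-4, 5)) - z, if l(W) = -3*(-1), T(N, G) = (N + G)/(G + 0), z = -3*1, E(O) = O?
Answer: 39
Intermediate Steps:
z = -3
T(N, G) = (G + N)/G
l(W) = 3
Q(r, U) = -6 (Q(r, U) = -3 - 1*3 = -3 - 3 = -6)
g(Q(-4, 5)) - z = (-6)² - 1*(-3) = 36 + 3 = 39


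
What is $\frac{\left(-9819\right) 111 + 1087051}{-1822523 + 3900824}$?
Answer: $- \frac{2858}{2078301} \approx -0.0013752$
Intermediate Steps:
$\frac{\left(-9819\right) 111 + 1087051}{-1822523 + 3900824} = \frac{-1089909 + 1087051}{2078301} = \left(-2858\right) \frac{1}{2078301} = - \frac{2858}{2078301}$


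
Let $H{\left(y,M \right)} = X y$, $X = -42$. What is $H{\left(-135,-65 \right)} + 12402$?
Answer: $18072$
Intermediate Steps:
$H{\left(y,M \right)} = - 42 y$
$H{\left(-135,-65 \right)} + 12402 = \left(-42\right) \left(-135\right) + 12402 = 5670 + 12402 = 18072$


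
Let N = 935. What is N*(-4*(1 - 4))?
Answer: 11220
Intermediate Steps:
N*(-4*(1 - 4)) = 935*(-4*(1 - 4)) = 935*(-4*(-3)) = 935*12 = 11220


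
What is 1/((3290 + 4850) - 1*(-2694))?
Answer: 1/10834 ≈ 9.2302e-5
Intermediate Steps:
1/((3290 + 4850) - 1*(-2694)) = 1/(8140 + 2694) = 1/10834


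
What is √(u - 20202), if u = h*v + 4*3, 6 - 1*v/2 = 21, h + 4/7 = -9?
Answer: 18*I*√3010/7 ≈ 141.08*I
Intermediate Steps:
h = -67/7 (h = -4/7 - 9 = -67/7 ≈ -9.5714)
v = -30 (v = 12 - 2*21 = 12 - 42 = -30)
u = 2094/7 (u = -67/7*(-30) + 4*3 = 2010/7 + 12 = 2094/7 ≈ 299.14)
√(u - 20202) = √(2094/7 - 20202) = √(-139320/7) = 18*I*√3010/7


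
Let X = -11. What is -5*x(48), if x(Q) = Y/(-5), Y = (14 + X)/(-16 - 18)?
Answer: -3/34 ≈ -0.088235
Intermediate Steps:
Y = -3/34 (Y = (14 - 11)/(-16 - 18) = 3/(-34) = 3*(-1/34) = -3/34 ≈ -0.088235)
x(Q) = 3/170 (x(Q) = -3/34/(-5) = -3/34*(-⅕) = 3/170)
-5*x(48) = -5*3/170 = -3/34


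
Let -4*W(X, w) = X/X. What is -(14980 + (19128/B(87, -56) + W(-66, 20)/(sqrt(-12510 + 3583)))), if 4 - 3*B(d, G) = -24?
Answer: -119206/7 - I*sqrt(8927)/35708 ≈ -17029.0 - 0.002646*I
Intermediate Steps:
B(d, G) = 28/3 (B(d, G) = 4/3 - 1/3*(-24) = 4/3 + 8 = 28/3)
W(X, w) = -1/4 (W(X, w) = -X/(4*X) = -1/4*1 = -1/4)
-(14980 + (19128/B(87, -56) + W(-66, 20)/(sqrt(-12510 + 3583)))) = -(14980 + (19128/(28/3) - 1/(4*sqrt(-12510 + 3583)))) = -(14980 + (19128*(3/28) - (-I*sqrt(8927)/8927)/4)) = -(14980 + (14346/7 - (-I*sqrt(8927)/8927)/4)) = -(14980 + (14346/7 - (-1)*I*sqrt(8927)/35708)) = -(14980 + (14346/7 + I*sqrt(8927)/35708)) = -(119206/7 + I*sqrt(8927)/35708) = -119206/7 - I*sqrt(8927)/35708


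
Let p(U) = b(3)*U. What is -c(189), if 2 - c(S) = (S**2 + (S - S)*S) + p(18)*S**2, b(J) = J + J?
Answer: 3893587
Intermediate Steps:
b(J) = 2*J
p(U) = 6*U (p(U) = (2*3)*U = 6*U)
c(S) = 2 - 109*S**2 (c(S) = 2 - ((S**2 + (S - S)*S) + (6*18)*S**2) = 2 - ((S**2 + 0*S) + 108*S**2) = 2 - ((S**2 + 0) + 108*S**2) = 2 - (S**2 + 108*S**2) = 2 - 109*S**2)
-c(189) = -(2 - 109*189**2) = -(2 - 109*35721) = -(2 - 3893589) = -1*(-3893587) = 3893587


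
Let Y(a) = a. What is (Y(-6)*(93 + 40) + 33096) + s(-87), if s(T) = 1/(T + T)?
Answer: 5619851/174 ≈ 32298.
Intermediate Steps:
s(T) = 1/(2*T)
(Y(-6)*(93 + 40) + 33096) + s(-87) = (-6*(93 + 40) + 33096) + (½)/(-87) = (-6*133 + 33096) + (½)*(-1/87) = (-798 + 33096) - 1/174 = 32298 - 1/174 = 5619851/174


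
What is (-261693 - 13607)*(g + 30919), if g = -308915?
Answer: 76532298800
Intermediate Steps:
(-261693 - 13607)*(g + 30919) = (-261693 - 13607)*(-308915 + 30919) = -275300*(-277996) = 76532298800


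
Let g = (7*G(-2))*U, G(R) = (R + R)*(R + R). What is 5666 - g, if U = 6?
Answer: 4994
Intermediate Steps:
G(R) = 4*R² (G(R) = (2*R)*(2*R) = 4*R²)
g = 672 (g = (7*(4*(-2)²))*6 = (7*(4*4))*6 = (7*16)*6 = 112*6 = 672)
5666 - g = 5666 - 1*672 = 5666 - 672 = 4994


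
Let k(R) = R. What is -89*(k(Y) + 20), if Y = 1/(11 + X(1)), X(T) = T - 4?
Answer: -14329/8 ≈ -1791.1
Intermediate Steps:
X(T) = -4 + T
Y = 1/8 (Y = 1/(11 + (-4 + 1)) = 1/(11 - 3) = 1/8 ≈ 0.12500)
-89*(k(Y) + 20) = -89*(1/8 + 20) = -89*161/8 = -14329/8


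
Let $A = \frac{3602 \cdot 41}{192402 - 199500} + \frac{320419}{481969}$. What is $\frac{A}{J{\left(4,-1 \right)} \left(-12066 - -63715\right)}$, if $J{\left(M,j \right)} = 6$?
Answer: $- \frac{17225952949}{265038080132007} \approx -6.4994 \cdot 10^{-5}$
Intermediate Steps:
$A = - \frac{34451905898}{1710507981}$ ($A = \frac{147682}{-7098} + 320419 \cdot \frac{1}{481969} = 147682 \left(- \frac{1}{7098}\right) + \frac{320419}{481969} = - \frac{73841}{3549} + \frac{320419}{481969} = - \frac{34451905898}{1710507981} \approx -20.141$)
$\frac{A}{J{\left(4,-1 \right)} \left(-12066 - -63715\right)} = - \frac{34451905898}{1710507981 \cdot 6 \left(-12066 - -63715\right)} = - \frac{34451905898}{1710507981 \cdot 6 \left(-12066 + 63715\right)} = - \frac{34451905898}{1710507981 \cdot 6 \cdot 51649} = - \frac{34451905898}{1710507981 \cdot 309894} = \left(- \frac{34451905898}{1710507981}\right) \frac{1}{309894} = - \frac{17225952949}{265038080132007}$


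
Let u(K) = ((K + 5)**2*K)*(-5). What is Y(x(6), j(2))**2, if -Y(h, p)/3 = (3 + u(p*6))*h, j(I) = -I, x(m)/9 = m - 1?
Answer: 157851263025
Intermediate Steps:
u(K) = -5*K*(5 + K)**2 (u(K) = ((5 + K)**2*K)*(-5) = (K*(5 + K)**2)*(-5) = -5*K*(5 + K)**2)
x(m) = -9 + 9*m (x(m) = 9*(m - 1) = 9*(-1 + m) = -9 + 9*m)
Y(h, p) = -3*h*(3 - 30*p*(5 + 6*p)**2) (Y(h, p) = -3*(3 - 5*p*6*(5 + p*6)**2)*h = -3*(3 - 5*6*p*(5 + 6*p)**2)*h = -3*(3 - 30*p*(5 + 6*p)**2)*h = -3*h*(3 - 30*p*(5 + 6*p)**2))
Y(x(6), j(2))**2 = (9*(-9 + 9*6)*(-1 + 10*(-1*2)*(5 + 6*(-1*2))**2))**2 = (9*(-9 + 54)*(-1 + 10*(-2)*(5 + 6*(-2))**2))**2 = (9*45*(-1 + 10*(-2)*(5 - 12)**2))**2 = (9*45*(-1 + 10*(-2)*(-7)**2))**2 = (9*45*(-1 + 10*(-2)*49))**2 = (9*45*(-1 - 980))**2 = (9*45*(-981))**2 = (-397305)**2 = 157851263025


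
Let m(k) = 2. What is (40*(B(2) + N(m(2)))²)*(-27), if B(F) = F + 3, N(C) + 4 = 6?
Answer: -52920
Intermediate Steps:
N(C) = 2 (N(C) = -4 + 6 = 2)
B(F) = 3 + F
(40*(B(2) + N(m(2)))²)*(-27) = (40*((3 + 2) + 2)²)*(-27) = (40*(5 + 2)²)*(-27) = (40*7²)*(-27) = (40*49)*(-27) = 1960*(-27) = -52920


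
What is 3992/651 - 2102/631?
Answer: 1150550/410781 ≈ 2.8009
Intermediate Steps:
3992/651 - 2102/631 = 1150550/410781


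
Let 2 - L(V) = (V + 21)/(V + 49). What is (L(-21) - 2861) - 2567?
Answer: -5426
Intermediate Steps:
L(V) = 2 - (21 + V)/(49 + V) (L(V) = 2 - (V + 21)/(V + 49) = 2 - (21 + V)/(49 + V))
(L(-21) - 2861) - 2567 = ((77 - 21)/(49 - 21) - 2861) - 2567 = (56/28 - 2861) - 2567 = ((1/28)*56 - 2861) - 2567 = (2 - 2861) - 2567 = -2859 - 2567 = -5426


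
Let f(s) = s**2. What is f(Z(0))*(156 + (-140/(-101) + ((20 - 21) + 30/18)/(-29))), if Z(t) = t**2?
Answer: 0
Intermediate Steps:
f(Z(0))*(156 + (-140/(-101) + ((20 - 21) + 30/18)/(-29))) = (0**2)**2*(156 + (-140/(-101) + ((20 - 21) + 30/18)/(-29))) = 0**2*(156 + (-140*(-1/101) + (-1 + 30*(1/18))*(-1/29))) = 0*(156 + (140/101 + (-1 + 5/3)*(-1/29))) = 0*(156 + (140/101 + (2/3)*(-1/29))) = 0*(156 + (140/101 - 2/87)) = 0*(156 + 11978/8787) = 0*(1382750/8787) = 0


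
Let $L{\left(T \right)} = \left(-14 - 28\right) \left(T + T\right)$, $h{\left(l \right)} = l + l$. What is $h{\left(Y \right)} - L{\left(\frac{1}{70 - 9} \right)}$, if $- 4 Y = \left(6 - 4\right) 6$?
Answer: $- \frac{282}{61} \approx -4.6229$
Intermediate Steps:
$Y = -3$ ($Y = - \frac{\left(6 - 4\right) 6}{4} = - \frac{2 \cdot 6}{4} = \left(- \frac{1}{4}\right) 12 = -3$)
$h{\left(l \right)} = 2 l$
$L{\left(T \right)} = - 84 T$ ($L{\left(T \right)} = - 42 \cdot 2 T = - 84 T$)
$h{\left(Y \right)} - L{\left(\frac{1}{70 - 9} \right)} = 2 \left(-3\right) - - \frac{84}{70 - 9} = -6 - - \frac{84}{61} = -6 + \frac{84}{61} = - \frac{282}{61}$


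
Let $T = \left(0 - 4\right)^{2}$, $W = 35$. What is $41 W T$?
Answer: $22960$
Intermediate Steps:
$T = 16$ ($T = \left(-4\right)^{2} = 16$)
$41 W T = 41 \cdot 35 \cdot 16 = 1435 \cdot 16 = 22960$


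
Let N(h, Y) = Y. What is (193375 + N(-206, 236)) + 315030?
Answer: 508641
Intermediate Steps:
(193375 + N(-206, 236)) + 315030 = (193375 + 236) + 315030 = 193611 + 315030 = 508641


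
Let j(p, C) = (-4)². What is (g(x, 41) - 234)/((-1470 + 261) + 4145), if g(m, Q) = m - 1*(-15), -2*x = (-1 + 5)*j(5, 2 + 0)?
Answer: -251/2936 ≈ -0.085490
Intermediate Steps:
j(p, C) = 16
x = -32 (x = -(-1 + 5)*16/2 = -2*16 = -½*64 = -32)
g(m, Q) = 15 + m (g(m, Q) = m + 15 = 15 + m)
(g(x, 41) - 234)/((-1470 + 261) + 4145) = ((15 - 32) - 234)/((-1470 + 261) + 4145) = (-17 - 234)/(-1209 + 4145) = -251/2936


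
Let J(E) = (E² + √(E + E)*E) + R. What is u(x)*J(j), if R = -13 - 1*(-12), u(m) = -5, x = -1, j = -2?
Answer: -15 + 20*I ≈ -15.0 + 20.0*I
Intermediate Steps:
R = -1 (R = -13 + 12 = -1)
J(E) = -1 + E² + √2*E^(3/2) (J(E) = (E² + √(E + E)*E) - 1 = (E² + √(2*E)*E) - 1 = (E² + (√2*√E)*E) - 1 = (E² + √2*E^(3/2)) - 1 = -1 + E² + √2*E^(3/2))
u(x)*J(j) = -5*(-1 + (-2)² + √2*(-2)^(3/2)) = -5*(-1 + 4 + √2*(-2*I*√2)) = -5*(-1 + 4 - 4*I) = -5*(3 - 4*I) = -15 + 20*I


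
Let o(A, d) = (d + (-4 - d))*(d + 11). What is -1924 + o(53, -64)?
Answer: -1712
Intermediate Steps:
o(A, d) = -44 - 4*d (o(A, d) = -4*(11 + d) = -44 - 4*d)
-1924 + o(53, -64) = -1924 + (-44 - 4*(-64)) = -1924 + (-44 + 256) = -1924 + 212 = -1712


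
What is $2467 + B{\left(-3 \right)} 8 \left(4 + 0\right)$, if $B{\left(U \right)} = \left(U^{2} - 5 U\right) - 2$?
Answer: $3171$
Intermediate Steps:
$B{\left(U \right)} = -2 + U^{2} - 5 U$
$2467 + B{\left(-3 \right)} 8 \left(4 + 0\right) = 2467 + \left(-2 + \left(-3\right)^{2} - -15\right) 8 \left(4 + 0\right) = 2467 + \left(-2 + 9 + 15\right) 8 \cdot 4 = 2467 + 22 \cdot 8 \cdot 4 = 2467 + 176 \cdot 4 = 2467 + 704 = 3171$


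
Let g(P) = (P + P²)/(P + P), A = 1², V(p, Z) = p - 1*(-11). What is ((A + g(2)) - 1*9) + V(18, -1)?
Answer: 45/2 ≈ 22.500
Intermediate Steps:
V(p, Z) = 11 + p (V(p, Z) = p + 11 = 11 + p)
A = 1
g(P) = (P + P²)/(2*P) (g(P) = (P + P²)/((2*P)) = (P + P²)*(1/(2*P)) = (P + P²)/(2*P))
((A + g(2)) - 1*9) + V(18, -1) = ((1 + (½ + (½)*2)) - 1*9) + (11 + 18) = ((1 + (½ + 1)) - 9) + 29 = ((1 + 3/2) - 9) + 29 = (5/2 - 9) + 29 = -13/2 + 29 = 45/2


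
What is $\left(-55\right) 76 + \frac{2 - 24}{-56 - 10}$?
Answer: $- \frac{12539}{3} \approx -4179.7$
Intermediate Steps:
$\left(-55\right) 76 + \frac{2 - 24}{-56 - 10} = -4180 - \frac{22}{-66} = -4180 - - \frac{1}{3} = -4180 + \frac{1}{3} = - \frac{12539}{3}$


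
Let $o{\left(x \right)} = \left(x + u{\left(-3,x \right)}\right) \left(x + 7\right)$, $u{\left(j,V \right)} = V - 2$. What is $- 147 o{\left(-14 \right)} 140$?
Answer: $-4321800$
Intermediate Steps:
$u{\left(j,V \right)} = -2 + V$ ($u{\left(j,V \right)} = V - 2 = -2 + V$)
$o{\left(x \right)} = \left(-2 + 2 x\right) \left(7 + x\right)$ ($o{\left(x \right)} = \left(x + \left(-2 + x\right)\right) \left(x + 7\right) = \left(-2 + 2 x\right) \left(7 + x\right)$)
$- 147 o{\left(-14 \right)} 140 = - 147 \left(-14 + 2 \left(-14\right)^{2} + 12 \left(-14\right)\right) 140 = - 147 \left(-14 + 2 \cdot 196 - 168\right) 140 = - 147 \left(-14 + 392 - 168\right) 140 = \left(-147\right) 210 \cdot 140 = \left(-30870\right) 140 = -4321800$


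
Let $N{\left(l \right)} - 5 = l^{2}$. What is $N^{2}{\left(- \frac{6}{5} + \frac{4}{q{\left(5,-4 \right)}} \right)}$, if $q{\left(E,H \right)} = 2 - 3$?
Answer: $\frac{641601}{625} \approx 1026.6$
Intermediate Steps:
$q{\left(E,H \right)} = -1$ ($q{\left(E,H \right)} = 2 - 3 = -1$)
$N{\left(l \right)} = 5 + l^{2}$
$N^{2}{\left(- \frac{6}{5} + \frac{4}{q{\left(5,-4 \right)}} \right)} = \left(5 + \left(- \frac{6}{5} + \frac{4}{-1}\right)^{2}\right)^{2} = \left(5 + \left(\left(-6\right) \frac{1}{5} + 4 \left(-1\right)\right)^{2}\right)^{2} = \left(5 + \left(- \frac{6}{5} - 4\right)^{2}\right)^{2} = \left(5 + \left(- \frac{26}{5}\right)^{2}\right)^{2} = \left(5 + \frac{676}{25}\right)^{2} = \left(\frac{801}{25}\right)^{2} = \frac{641601}{625}$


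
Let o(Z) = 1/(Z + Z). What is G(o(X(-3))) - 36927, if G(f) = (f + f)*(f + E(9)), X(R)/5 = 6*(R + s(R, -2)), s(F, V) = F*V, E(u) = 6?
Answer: -598216319/16200 ≈ -36927.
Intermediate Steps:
X(R) = -30*R (X(R) = 5*(6*(R + R*(-2))) = 5*(6*(R - 2*R)) = 5*(6*(-R)) = 5*(-6*R) = -30*R)
o(Z) = 1/(2*Z)
G(f) = 2*f*(6 + f) (G(f) = (f + f)*(f + 6) = (2*f)*(6 + f) = 2*f*(6 + f))
G(o(X(-3))) - 36927 = 2*(1/(2*((-30*(-3)))))*(6 + 1/(2*((-30*(-3))))) - 36927 = 2*((½)/90)*(6 + (½)/90) - 36927 = 2*((½)*(1/90))*(6 + (½)*(1/90)) - 36927 = 2*(1/180)*(6 + 1/180) - 36927 = 2*(1/180)*(1081/180) - 36927 = 1081/16200 - 36927 = -598216319/16200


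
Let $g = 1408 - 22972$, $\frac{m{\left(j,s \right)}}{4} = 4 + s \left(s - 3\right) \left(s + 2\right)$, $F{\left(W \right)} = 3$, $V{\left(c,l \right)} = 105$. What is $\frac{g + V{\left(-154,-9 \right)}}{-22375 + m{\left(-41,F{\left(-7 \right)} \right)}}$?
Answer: $\frac{7153}{7453} \approx 0.95975$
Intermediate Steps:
$m{\left(j,s \right)} = 16 + 4 s \left(-3 + s\right) \left(2 + s\right)$ ($m{\left(j,s \right)} = 4 \left(4 + s \left(s - 3\right) \left(s + 2\right)\right) = 4 \left(4 + s \left(-3 + s\right) \left(2 + s\right)\right) = 16 + 4 s \left(-3 + s\right) \left(2 + s\right)$)
$g = -21564$
$\frac{g + V{\left(-154,-9 \right)}}{-22375 + m{\left(-41,F{\left(-7 \right)} \right)}} = \frac{-21564 + 105}{-22375 + \left(16 - 72 - 4 \cdot 3^{2} + 4 \cdot 3^{3}\right)} = - \frac{21459}{-22375 + \left(16 - 72 - 36 + 4 \cdot 27\right)} = - \frac{21459}{-22375 + \left(16 - 72 - 36 + 108\right)} = - \frac{21459}{-22375 + 16} = - \frac{21459}{-22359} = \left(-21459\right) \left(- \frac{1}{22359}\right) = \frac{7153}{7453}$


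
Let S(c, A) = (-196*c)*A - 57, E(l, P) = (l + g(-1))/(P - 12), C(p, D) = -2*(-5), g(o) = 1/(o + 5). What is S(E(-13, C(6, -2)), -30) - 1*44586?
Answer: -7158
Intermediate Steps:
g(o) = 1/(5 + o)
C(p, D) = 10
E(l, P) = (¼ + l)/(-12 + P) (E(l, P) = (l + 1/(5 - 1))/(P - 12) = (l + 1/4)/(-12 + P) = (l + ¼)/(-12 + P) = (¼ + l)/(-12 + P))
S(c, A) = -57 - 196*A*c (S(c, A) = -196*A*c - 57 = -57 - 196*A*c)
S(E(-13, C(6, -2)), -30) - 1*44586 = (-57 - 196*(-30)*(¼ - 13)/(-12 + 10)) - 1*44586 = (-57 - 196*(-30)*-51/4/(-2)) - 44586 = (-57 - 196*(-30)*(-½*(-51/4))) - 44586 = (-57 - 196*(-30)*51/8) - 44586 = (-57 + 37485) - 44586 = 37428 - 44586 = -7158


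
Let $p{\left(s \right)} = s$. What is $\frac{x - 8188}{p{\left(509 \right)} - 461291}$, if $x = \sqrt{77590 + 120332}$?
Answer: $\frac{178}{10017} - \frac{\sqrt{197922}}{460782} \approx 0.016804$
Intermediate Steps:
$x = \sqrt{197922} \approx 444.88$
$\frac{x - 8188}{p{\left(509 \right)} - 461291} = \frac{\sqrt{197922} - 8188}{509 - 461291} = \frac{-8188 + \sqrt{197922}}{-460782} = \left(-8188 + \sqrt{197922}\right) \left(- \frac{1}{460782}\right) = \frac{178}{10017} - \frac{\sqrt{197922}}{460782}$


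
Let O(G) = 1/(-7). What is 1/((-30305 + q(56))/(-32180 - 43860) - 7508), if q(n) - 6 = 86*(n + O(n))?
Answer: -532280/3996179773 ≈ -0.00013320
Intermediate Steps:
O(G) = -⅐
q(n) = -44/7 + 86*n (q(n) = 6 + 86*(n - ⅐) = 6 + 86*(-⅐ + n) = 6 + (-86/7 + 86*n) = -44/7 + 86*n)
1/((-30305 + q(56))/(-32180 - 43860) - 7508) = 1/((-30305 + (-44/7 + 86*56))/(-32180 - 43860) - 7508) = 1/((-30305 + (-44/7 + 4816))/(-76040) - 7508) = 1/((-30305 + 33668/7)*(-1/76040) - 7508) = 1/(-178467/7*(-1/76040) - 7508) = 1/(178467/532280 - 7508) = 1/(-3996179773/532280) = -532280/3996179773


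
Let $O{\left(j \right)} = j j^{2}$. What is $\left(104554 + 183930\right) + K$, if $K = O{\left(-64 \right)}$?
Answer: $26340$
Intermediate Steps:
$O{\left(j \right)} = j^{3}$
$K = -262144$ ($K = \left(-64\right)^{3} = -262144$)
$\left(104554 + 183930\right) + K = \left(104554 + 183930\right) - 262144 = 288484 - 262144 = 26340$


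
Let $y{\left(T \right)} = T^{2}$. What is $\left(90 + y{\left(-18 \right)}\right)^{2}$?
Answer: $171396$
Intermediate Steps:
$\left(90 + y{\left(-18 \right)}\right)^{2} = \left(90 + \left(-18\right)^{2}\right)^{2} = \left(90 + 324\right)^{2} = 414^{2} = 171396$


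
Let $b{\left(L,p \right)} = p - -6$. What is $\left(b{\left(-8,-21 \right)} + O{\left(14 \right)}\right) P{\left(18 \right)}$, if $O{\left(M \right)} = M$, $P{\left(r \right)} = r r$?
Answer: $-324$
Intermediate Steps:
$P{\left(r \right)} = r^{2}$
$b{\left(L,p \right)} = 6 + p$ ($b{\left(L,p \right)} = p + 6 = 6 + p$)
$\left(b{\left(-8,-21 \right)} + O{\left(14 \right)}\right) P{\left(18 \right)} = \left(\left(6 - 21\right) + 14\right) 18^{2} = \left(-15 + 14\right) 324 = \left(-1\right) 324 = -324$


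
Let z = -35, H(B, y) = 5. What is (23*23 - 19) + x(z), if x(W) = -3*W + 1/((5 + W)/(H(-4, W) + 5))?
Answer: 1844/3 ≈ 614.67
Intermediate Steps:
x(W) = 1/(½ + W/10) - 3*W (x(W) = -3*W + 1/((5 + W)/(5 + 5)) = -3*W + 1/((5 + W)/10) = -3*W + 1/((5 + W)*(⅒)) = -3*W + 1/(½ + W/10) = 1/(½ + W/10) - 3*W)
(23*23 - 19) + x(z) = (23*23 - 19) + (10 - 15*(-35) - 3*(-35)²)/(5 - 35) = (529 - 19) + (10 + 525 - 3*1225)/(-30) = 510 - (10 + 525 - 3675)/30 = 510 - 1/30*(-3140) = 510 + 314/3 = 1844/3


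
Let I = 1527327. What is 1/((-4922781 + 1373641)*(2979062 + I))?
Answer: -1/15993805455460 ≈ -6.2524e-14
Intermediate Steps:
1/((-4922781 + 1373641)*(2979062 + I)) = 1/((-4922781 + 1373641)*(2979062 + 1527327)) = 1/(-3549140*4506389) = 1/(-15993805455460) = -1/15993805455460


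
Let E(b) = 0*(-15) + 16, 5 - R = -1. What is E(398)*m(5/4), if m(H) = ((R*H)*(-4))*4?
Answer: -1920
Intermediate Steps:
R = 6 (R = 5 - 1*(-1) = 5 + 1 = 6)
E(b) = 16 (E(b) = 0 + 16 = 16)
m(H) = -96*H (m(H) = ((6*H)*(-4))*4 = -24*H*4 = -96*H)
E(398)*m(5/4) = 16*(-480/4) = 16*(-96*5/4) = 16*(-120) = -1920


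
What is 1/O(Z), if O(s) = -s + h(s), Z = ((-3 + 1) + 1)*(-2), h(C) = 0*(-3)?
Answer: -½ ≈ -0.50000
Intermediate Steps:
h(C) = 0
Z = 2 (Z = (-2 + 1)*(-2) = -1*(-2) = 2)
O(s) = -s (O(s) = -s + 0 = -s)
1/O(Z) = 1/(-1*2) = 1/(-2) = -½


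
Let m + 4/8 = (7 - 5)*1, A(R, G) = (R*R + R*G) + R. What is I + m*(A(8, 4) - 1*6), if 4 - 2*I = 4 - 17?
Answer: 311/2 ≈ 155.50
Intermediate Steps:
A(R, G) = R + R**2 + G*R (A(R, G) = (R**2 + G*R) + R = R + R**2 + G*R)
I = 17/2 (I = 2 - (4 - 17)/2 = 2 - 1/2*(-13) = 2 + 13/2 = 17/2 ≈ 8.5000)
m = 3/2 (m = -1/2 + (7 - 5)*1 = -1/2 + 2*1 = -1/2 + 2 = 3/2 ≈ 1.5000)
I + m*(A(8, 4) - 1*6) = 17/2 + 3*(8*(1 + 4 + 8) - 1*6)/2 = 17/2 + 3*(8*13 - 6)/2 = 17/2 + 3*(104 - 6)/2 = 17/2 + (3/2)*98 = 17/2 + 147 = 311/2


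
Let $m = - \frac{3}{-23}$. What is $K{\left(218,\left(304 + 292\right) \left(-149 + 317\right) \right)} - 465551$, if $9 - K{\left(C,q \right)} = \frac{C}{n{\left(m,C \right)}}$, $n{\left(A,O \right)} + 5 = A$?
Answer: $- \frac{26067845}{56} \approx -4.655 \cdot 10^{5}$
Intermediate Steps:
$m = \frac{3}{23}$ ($m = \left(-3\right) \left(- \frac{1}{23}\right) = \frac{3}{23} \approx 0.13043$)
$n{\left(A,O \right)} = -5 + A$
$K{\left(C,q \right)} = 9 + \frac{23 C}{112}$ ($K{\left(C,q \right)} = 9 - \frac{C}{-5 + \frac{3}{23}} = 9 - \frac{C}{- \frac{112}{23}} = 9 - C \left(- \frac{23}{112}\right) = 9 - - \frac{23 C}{112} = 9 + \frac{23 C}{112}$)
$K{\left(218,\left(304 + 292\right) \left(-149 + 317\right) \right)} - 465551 = \left(9 + \frac{23}{112} \cdot 218\right) - 465551 = \left(9 + \frac{2507}{56}\right) - 465551 = \frac{3011}{56} - 465551 = - \frac{26067845}{56}$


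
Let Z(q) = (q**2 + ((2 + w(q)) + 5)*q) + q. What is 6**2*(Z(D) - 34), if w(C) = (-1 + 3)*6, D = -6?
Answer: -4248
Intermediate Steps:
w(C) = 12 (w(C) = 2*6 = 12)
Z(q) = q**2 + 20*q (Z(q) = (q**2 + ((2 + 12) + 5)*q) + q = (q**2 + (14 + 5)*q) + q = (q**2 + 19*q) + q = q**2 + 20*q)
6**2*(Z(D) - 34) = 6**2*(-6*(20 - 6) - 34) = 36*(-6*14 - 34) = 36*(-84 - 34) = 36*(-118) = -4248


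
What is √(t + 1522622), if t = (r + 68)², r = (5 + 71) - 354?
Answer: √1566722 ≈ 1251.7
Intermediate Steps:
r = -278 (r = 76 - 354 = -278)
t = 44100 (t = (-278 + 68)² = (-210)² = 44100)
√(t + 1522622) = √(44100 + 1522622) = √1566722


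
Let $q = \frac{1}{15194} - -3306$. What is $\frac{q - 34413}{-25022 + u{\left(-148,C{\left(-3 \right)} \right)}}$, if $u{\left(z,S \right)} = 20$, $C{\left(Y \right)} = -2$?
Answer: $\frac{472639757}{379880388} \approx 1.2442$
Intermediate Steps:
$q = \frac{50231365}{15194}$ ($q = \frac{1}{15194} + 3306 = \frac{50231365}{15194} \approx 3306.0$)
$\frac{q - 34413}{-25022 + u{\left(-148,C{\left(-3 \right)} \right)}} = \frac{\frac{50231365}{15194} - 34413}{-25022 + 20} = - \frac{472639757}{15194 \left(-25002\right)} = \left(- \frac{472639757}{15194}\right) \left(- \frac{1}{25002}\right) = \frac{472639757}{379880388}$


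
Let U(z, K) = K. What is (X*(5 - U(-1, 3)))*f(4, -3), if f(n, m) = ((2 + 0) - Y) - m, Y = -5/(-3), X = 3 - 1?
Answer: 40/3 ≈ 13.333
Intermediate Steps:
X = 2
Y = 5/3 (Y = -5*(-⅓) = 5/3 ≈ 1.6667)
f(n, m) = ⅓ - m (f(n, m) = ((2 + 0) - 1*5/3) - m = (2 - 5/3) - m = ⅓ - m)
(X*(5 - U(-1, 3)))*f(4, -3) = (2*(5 - 1*3))*(⅓ - 1*(-3)) = (2*(5 - 3))*(⅓ + 3) = (2*2)*(10/3) = 4*(10/3) = 40/3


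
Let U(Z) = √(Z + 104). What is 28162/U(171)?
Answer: 28162*√11/55 ≈ 1698.2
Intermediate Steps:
U(Z) = √(104 + Z)
28162/U(171) = 28162/(√(104 + 171)) = 28162/(√275) = 28162/((5*√11)) = 28162*(√11/55) = 28162*√11/55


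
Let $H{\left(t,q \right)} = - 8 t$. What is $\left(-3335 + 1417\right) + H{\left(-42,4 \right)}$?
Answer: $-1582$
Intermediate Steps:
$\left(-3335 + 1417\right) + H{\left(-42,4 \right)} = \left(-3335 + 1417\right) - -336 = -1918 + 336 = -1582$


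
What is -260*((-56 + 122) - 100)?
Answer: 8840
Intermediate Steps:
-260*((-56 + 122) - 100) = -260*(66 - 100) = -260*(-34) = 8840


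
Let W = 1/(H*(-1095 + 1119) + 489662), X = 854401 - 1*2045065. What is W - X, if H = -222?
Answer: 576679057777/484334 ≈ 1.1907e+6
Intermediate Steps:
X = -1190664 (X = 854401 - 2045065 = -1190664)
W = 1/484334 (W = 1/(-222*(-1095 + 1119) + 489662) = 1/(-222*24 + 489662) = 1/(-5328 + 489662) = 1/484334 ≈ 2.0647e-6)
W - X = 1/484334 - 1*(-1190664) = 1/484334 + 1190664 = 576679057777/484334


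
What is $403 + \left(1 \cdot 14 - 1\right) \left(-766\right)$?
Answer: $-9555$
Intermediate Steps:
$403 + \left(1 \cdot 14 - 1\right) \left(-766\right) = 403 + \left(14 - 1\right) \left(-766\right) = 403 + 13 \left(-766\right) = 403 - 9958 = -9555$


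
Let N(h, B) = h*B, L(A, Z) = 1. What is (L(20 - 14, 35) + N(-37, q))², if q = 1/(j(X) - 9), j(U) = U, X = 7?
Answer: 1521/4 ≈ 380.25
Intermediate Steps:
q = -½ (q = 1/(7 - 9) = 1/(-2) = -½ ≈ -0.50000)
N(h, B) = B*h
(L(20 - 14, 35) + N(-37, q))² = (1 - ½*(-37))² = (1 + 37/2)² = (39/2)² = 1521/4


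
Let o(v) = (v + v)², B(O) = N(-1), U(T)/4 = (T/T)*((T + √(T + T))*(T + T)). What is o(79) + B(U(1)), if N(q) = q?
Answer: 24963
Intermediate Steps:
U(T) = 8*T*(T + √2*√T) (U(T) = 4*((T/T)*((T + √(T + T))*(T + T))) = 4*(1*((T + √(2*T))*(2*T))) = 4*(1*((T + √2*√T)*(2*T))) = 4*(1*(2*T*(T + √2*√T))) = 4*(2*T*(T + √2*√T)) = 8*T*(T + √2*√T))
B(O) = -1
o(v) = 4*v² (o(v) = (2*v)² = 4*v²)
o(79) + B(U(1)) = 4*79² - 1 = 4*6241 - 1 = 24964 - 1 = 24963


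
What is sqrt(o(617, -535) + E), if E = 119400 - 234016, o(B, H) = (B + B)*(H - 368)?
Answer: I*sqrt(1228918) ≈ 1108.6*I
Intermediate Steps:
o(B, H) = 2*B*(-368 + H) (o(B, H) = (2*B)*(-368 + H) = 2*B*(-368 + H))
E = -114616
sqrt(o(617, -535) + E) = sqrt(2*617*(-368 - 535) - 114616) = sqrt(2*617*(-903) - 114616) = sqrt(-1114302 - 114616) = sqrt(-1228918) = I*sqrt(1228918)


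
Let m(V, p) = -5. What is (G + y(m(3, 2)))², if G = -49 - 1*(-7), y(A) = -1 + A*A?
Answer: 324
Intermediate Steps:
y(A) = -1 + A²
G = -42 (G = -49 + 7 = -42)
(G + y(m(3, 2)))² = (-42 + (-1 + (-5)²))² = (-42 + (-1 + 25))² = (-42 + 24)² = (-18)² = 324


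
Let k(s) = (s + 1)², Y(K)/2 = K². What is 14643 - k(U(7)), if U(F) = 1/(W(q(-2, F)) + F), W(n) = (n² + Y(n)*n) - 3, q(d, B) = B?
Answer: 7996302203/546121 ≈ 14642.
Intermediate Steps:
Y(K) = 2*K²
W(n) = -3 + n² + 2*n³ (W(n) = (n² + (2*n²)*n) - 3 = (n² + 2*n³) - 3 = -3 + n² + 2*n³)
U(F) = 1/(-3 + F + F² + 2*F³) (U(F) = 1/((-3 + F² + 2*F³) + F) = 1/(-3 + F + F² + 2*F³))
k(s) = (1 + s)²
14643 - k(U(7)) = 14643 - (1 + 1/(-3 + 7 + 7² + 2*7³))² = 14643 - (1 + 1/(-3 + 7 + 49 + 2*343))² = 14643 - (1 + 1/(-3 + 7 + 49 + 686))² = 14643 - (1 + 1/739)² = 14643 - (740/739)² = 14643 - 1*547600/546121 = 14643 - 547600/546121 = 7996302203/546121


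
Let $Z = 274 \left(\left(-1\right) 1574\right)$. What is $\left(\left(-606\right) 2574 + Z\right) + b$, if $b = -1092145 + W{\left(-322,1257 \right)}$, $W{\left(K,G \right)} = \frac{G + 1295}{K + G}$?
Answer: $- \frac{262077293}{85} \approx -3.0833 \cdot 10^{6}$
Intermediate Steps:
$W{\left(K,G \right)} = \frac{1295 + G}{G + K}$
$Z = -431276$ ($Z = 274 \left(-1574\right) = -431276$)
$b = - \frac{92832093}{85}$ ($b = -1092145 + \frac{1295 + 1257}{1257 - 322} = -1092145 + \frac{1}{935} \cdot 2552 = -1092145 + \frac{232}{85} = - \frac{92832093}{85} \approx -1.0921 \cdot 10^{6}$)
$\left(\left(-606\right) 2574 + Z\right) + b = \left(\left(-606\right) 2574 - 431276\right) - \frac{92832093}{85} = \left(-1559844 - 431276\right) - \frac{92832093}{85} = -1991120 - \frac{92832093}{85} = - \frac{262077293}{85}$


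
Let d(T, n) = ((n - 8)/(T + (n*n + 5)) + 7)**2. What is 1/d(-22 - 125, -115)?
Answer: 19018321/929396196 ≈ 0.020463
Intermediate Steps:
d(T, n) = (7 + (-8 + n)/(5 + T + n**2))**2 (d(T, n) = ((-8 + n)/(T + (n**2 + 5)) + 7)**2 = ((-8 + n)/(T + (5 + n**2)) + 7)**2 = ((-8 + n)/(5 + T + n**2) + 7)**2 = (7 + (-8 + n)/(5 + T + n**2))**2)
1/d(-22 - 125, -115) = 1/((27 - 115 + 7*(-22 - 125) + 7*(-115)**2)**2/(5 + (-22 - 125) + (-115)**2)**2) = 1/((27 - 115 + 7*(-147) + 7*13225)**2/(5 - 147 + 13225)**2) = 1/((27 - 115 - 1029 + 92575)**2/13083**2) = 1/((1/171164889)*91458**2) = 1/((1/171164889)*8364565764) = 1/(929396196/19018321) = 19018321/929396196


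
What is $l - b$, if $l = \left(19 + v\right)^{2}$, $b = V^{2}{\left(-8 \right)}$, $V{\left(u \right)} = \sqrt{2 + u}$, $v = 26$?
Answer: $2031$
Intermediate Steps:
$b = -6$ ($b = \left(\sqrt{2 - 8}\right)^{2} = \left(\sqrt{-6}\right)^{2} = \left(i \sqrt{6}\right)^{2} = -6$)
$l = 2025$ ($l = \left(19 + 26\right)^{2} = 45^{2} = 2025$)
$l - b = 2025 - -6 = 2025 + 6 = 2031$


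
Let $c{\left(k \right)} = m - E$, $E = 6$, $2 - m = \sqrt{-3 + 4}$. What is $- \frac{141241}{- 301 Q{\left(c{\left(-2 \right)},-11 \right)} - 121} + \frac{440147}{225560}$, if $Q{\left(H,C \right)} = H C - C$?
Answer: $\frac{40655538049}{4508267720} \approx 9.018$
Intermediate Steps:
$m = 1$ ($m = 2 - \sqrt{-3 + 4} = 2 - \sqrt{1} = 2 - 1 = 1$)
$c{\left(k \right)} = -5$ ($c{\left(k \right)} = 1 - 6 = -5$)
$Q{\left(H,C \right)} = - C + C H$ ($Q{\left(H,C \right)} = C H - C = - C + C H$)
$- \frac{141241}{- 301 Q{\left(c{\left(-2 \right)},-11 \right)} - 121} + \frac{440147}{225560} = - \frac{141241}{- 301 \left(- 11 \left(-1 - 5\right)\right) - 121} + \frac{440147}{225560} = - \frac{141241}{- 301 \left(\left(-11\right) \left(-6\right)\right) - 121} + 440147 \cdot \frac{1}{225560} = - \frac{141241}{\left(-301\right) 66 - 121} + \frac{440147}{225560} = - \frac{141241}{-19866 - 121} + \frac{440147}{225560} = - \frac{141241}{-19987} + \frac{440147}{225560} = \left(-141241\right) \left(- \frac{1}{19987}\right) + \frac{440147}{225560} = \frac{141241}{19987} + \frac{440147}{225560} = \frac{40655538049}{4508267720}$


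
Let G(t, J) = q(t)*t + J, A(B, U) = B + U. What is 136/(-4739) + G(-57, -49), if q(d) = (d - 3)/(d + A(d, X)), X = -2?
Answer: -10789908/137431 ≈ -78.511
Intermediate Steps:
q(d) = (-3 + d)/(-2 + 2*d) (q(d) = (d - 3)/(d + (d - 2)) = (-3 + d)/(d + (-2 + d)) = (-3 + d)/(-2 + 2*d))
G(t, J) = J + t*(-3 + t)/(2*(-1 + t)) (G(t, J) = ((-3 + t)/(2*(-1 + t)))*t + J = t*(-3 + t)/(2*(-1 + t)) + J = J + t*(-3 + t)/(2*(-1 + t)))
136/(-4739) + G(-57, -49) = 136/(-4739) + (-49*(-1 - 57) + (½)*(-57)*(-3 - 57))/(-1 - 57) = 136*(-1/4739) + (-49*(-58) + (½)*(-57)*(-60))/(-58) = -136/4739 - (2842 + 1710)/58 = -136/4739 - 1/58*4552 = -136/4739 - 2276/29 = -10789908/137431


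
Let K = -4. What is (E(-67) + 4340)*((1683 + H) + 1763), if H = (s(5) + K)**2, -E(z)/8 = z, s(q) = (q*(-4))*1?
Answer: 19611272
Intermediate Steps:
s(q) = -4*q (s(q) = -4*q*1 = -4*q)
E(z) = -8*z
H = 576 (H = (-4*5 - 4)**2 = (-20 - 4)**2 = (-24)**2 = 576)
(E(-67) + 4340)*((1683 + H) + 1763) = (-8*(-67) + 4340)*((1683 + 576) + 1763) = (536 + 4340)*(2259 + 1763) = 4876*4022 = 19611272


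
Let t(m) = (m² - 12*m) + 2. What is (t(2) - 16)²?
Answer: 1156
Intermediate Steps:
t(m) = 2 + m² - 12*m
(t(2) - 16)² = ((2 + 2² - 12*2) - 16)² = ((2 + 4 - 24) - 16)² = (-18 - 16)² = (-34)² = 1156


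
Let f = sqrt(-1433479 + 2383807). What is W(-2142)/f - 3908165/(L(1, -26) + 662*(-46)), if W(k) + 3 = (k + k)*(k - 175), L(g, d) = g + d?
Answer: 3908165/30477 + 3308675*sqrt(26398)/52796 ≈ 10310.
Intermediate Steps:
L(g, d) = d + g
f = 6*sqrt(26398) (f = sqrt(950328) = 6*sqrt(26398) ≈ 974.85)
W(k) = -3 + 2*k*(-175 + k) (W(k) = -3 + (k + k)*(k - 175) = -3 + (2*k)*(-175 + k) = -3 + 2*k*(-175 + k))
W(-2142)/f - 3908165/(L(1, -26) + 662*(-46)) = (-3 - 350*(-2142) + 2*(-2142)**2)/((6*sqrt(26398))) - 3908165/((-26 + 1) + 662*(-46)) = (-3 + 749700 + 2*4588164)*(sqrt(26398)/158388) - 3908165/(-25 - 30452) = (-3 + 749700 + 9176328)*(sqrt(26398)/158388) - 3908165/(-30477) = 9926025*(sqrt(26398)/158388) - 3908165*(-1/30477) = 3308675*sqrt(26398)/52796 + 3908165/30477 = 3908165/30477 + 3308675*sqrt(26398)/52796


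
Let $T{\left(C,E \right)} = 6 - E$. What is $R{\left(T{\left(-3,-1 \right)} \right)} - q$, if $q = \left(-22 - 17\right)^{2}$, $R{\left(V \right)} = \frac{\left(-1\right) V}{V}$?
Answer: $-1522$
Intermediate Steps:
$R{\left(V \right)} = -1$
$q = 1521$ ($q = \left(-39\right)^{2} = 1521$)
$R{\left(T{\left(-3,-1 \right)} \right)} - q = -1 - 1521 = -1522$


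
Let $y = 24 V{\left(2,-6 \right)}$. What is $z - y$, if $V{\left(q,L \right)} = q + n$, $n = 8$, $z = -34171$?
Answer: $-34411$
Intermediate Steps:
$V{\left(q,L \right)} = 8 + q$ ($V{\left(q,L \right)} = q + 8 = 8 + q$)
$y = 240$ ($y = 24 \left(8 + 2\right) = 24 \cdot 10 = 240$)
$z - y = -34171 - 240 = -34411$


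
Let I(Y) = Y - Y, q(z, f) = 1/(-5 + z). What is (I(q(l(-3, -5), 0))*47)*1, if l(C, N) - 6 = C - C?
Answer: 0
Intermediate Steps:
l(C, N) = 6 (l(C, N) = 6 + (C - C) = 6 + 0 = 6)
I(Y) = 0
(I(q(l(-3, -5), 0))*47)*1 = (0*47)*1 = 0*1 = 0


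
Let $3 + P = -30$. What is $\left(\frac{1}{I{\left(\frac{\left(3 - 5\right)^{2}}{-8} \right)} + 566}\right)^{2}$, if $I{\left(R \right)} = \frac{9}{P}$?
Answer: $\frac{121}{38725729} \approx 3.1245 \cdot 10^{-6}$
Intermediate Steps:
$P = -33$ ($P = -3 - 30 = -33$)
$I{\left(R \right)} = - \frac{3}{11}$ ($I{\left(R \right)} = \frac{9}{-33} = 9 \left(- \frac{1}{33}\right) = - \frac{3}{11}$)
$\left(\frac{1}{I{\left(\frac{\left(3 - 5\right)^{2}}{-8} \right)} + 566}\right)^{2} = \left(\frac{1}{- \frac{3}{11} + 566}\right)^{2} = \left(\frac{1}{\frac{6223}{11}}\right)^{2} = \left(\frac{11}{6223}\right)^{2} = \frac{121}{38725729}$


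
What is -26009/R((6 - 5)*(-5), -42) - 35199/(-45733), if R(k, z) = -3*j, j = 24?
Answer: 1192003925/3292776 ≈ 362.01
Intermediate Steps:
R(k, z) = -72 (R(k, z) = -3*24 = -72)
-26009/R((6 - 5)*(-5), -42) - 35199/(-45733) = -26009/(-72) - 35199/(-45733) = -26009*(-1/72) - 35199*(-1/45733) = 26009/72 + 35199/45733 = 1192003925/3292776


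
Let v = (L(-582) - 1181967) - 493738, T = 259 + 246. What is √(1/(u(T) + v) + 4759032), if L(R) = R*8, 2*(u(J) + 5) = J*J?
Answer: √379362340940629874/282337 ≈ 2181.5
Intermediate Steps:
T = 505
u(J) = -5 + J²/2 (u(J) = -5 + (J*J)/2 = -5 + J²/2)
L(R) = 8*R
v = -1680361 (v = (8*(-582) - 1181967) - 493738 = (-4656 - 1181967) - 493738 = -1186623 - 493738 = -1680361)
√(1/(u(T) + v) + 4759032) = √(1/((-5 + (½)*505²) - 1680361) + 4759032) = √(1/((-5 + (½)*255025) - 1680361) + 4759032) = √(1/((-5 + 255025/2) - 1680361) + 4759032) = √(1/(255015/2 - 1680361) + 4759032) = √(1/(-3105707/2) + 4759032) = √(-2/3105707 + 4759032) = √(14780158995622/3105707) = √379362340940629874/282337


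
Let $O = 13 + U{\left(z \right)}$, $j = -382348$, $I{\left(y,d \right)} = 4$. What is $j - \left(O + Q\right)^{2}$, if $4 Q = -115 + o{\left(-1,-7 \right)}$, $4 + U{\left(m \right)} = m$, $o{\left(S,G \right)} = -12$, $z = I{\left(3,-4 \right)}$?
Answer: $- \frac{6123193}{16} \approx -3.827 \cdot 10^{5}$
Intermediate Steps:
$z = 4$
$U{\left(m \right)} = -4 + m$
$O = 13$ ($O = 13 + \left(-4 + 4\right) = 13 + 0 = 13$)
$Q = - \frac{127}{4}$ ($Q = \frac{-115 - 12}{4} = \frac{1}{4} \left(-127\right) = - \frac{127}{4} \approx -31.75$)
$j - \left(O + Q\right)^{2} = -382348 - \left(13 - \frac{127}{4}\right)^{2} = -382348 - \left(- \frac{75}{4}\right)^{2} = -382348 - \frac{5625}{16} = - \frac{6123193}{16}$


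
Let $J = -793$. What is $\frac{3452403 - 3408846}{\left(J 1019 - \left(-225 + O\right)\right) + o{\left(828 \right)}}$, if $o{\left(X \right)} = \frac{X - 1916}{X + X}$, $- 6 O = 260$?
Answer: $- \frac{9016299}{167214460} \approx -0.053921$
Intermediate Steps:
$O = - \frac{130}{3}$ ($O = \left(- \frac{1}{6}\right) 260 = - \frac{130}{3} \approx -43.333$)
$o{\left(X \right)} = \frac{-1916 + X}{2 X}$
$\frac{3452403 - 3408846}{\left(J 1019 - \left(-225 + O\right)\right) + o{\left(828 \right)}} = \frac{3452403 - 3408846}{\left(\left(-793\right) 1019 + \left(225 - - \frac{130}{3}\right)\right) + \frac{-1916 + 828}{2 \cdot 828}} = \frac{43557}{\left(-808067 + \left(225 + \frac{130}{3}\right)\right) + \frac{1}{2} \cdot \frac{1}{828} \left(-1088\right)} = \frac{43557}{\left(-808067 + \frac{805}{3}\right) - \frac{136}{207}} = \frac{43557}{- \frac{2423396}{3} - \frac{136}{207}} = \frac{43557}{- \frac{167214460}{207}} = 43557 \left(- \frac{207}{167214460}\right) = - \frac{9016299}{167214460}$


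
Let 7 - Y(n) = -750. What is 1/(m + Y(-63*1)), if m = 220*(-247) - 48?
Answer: -1/53631 ≈ -1.8646e-5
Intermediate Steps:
Y(n) = 757 (Y(n) = 7 - 1*(-750) = 7 + 750 = 757)
m = -54388 (m = -54340 - 48 = -54388)
1/(m + Y(-63*1)) = 1/(-54388 + 757) = 1/(-53631) = -1/53631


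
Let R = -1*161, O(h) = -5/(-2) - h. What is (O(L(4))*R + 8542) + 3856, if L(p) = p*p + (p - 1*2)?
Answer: 29787/2 ≈ 14894.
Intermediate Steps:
L(p) = -2 + p + p**2 (L(p) = p**2 + (p - 2) = p**2 + (-2 + p) = -2 + p + p**2)
O(h) = 5/2 - h (O(h) = -5*(-1/2) - h = 5/2 - h)
R = -161
(O(L(4))*R + 8542) + 3856 = ((5/2 - (-2 + 4 + 4**2))*(-161) + 8542) + 3856 = ((5/2 - (-2 + 4 + 16))*(-161) + 8542) + 3856 = ((5/2 - 1*18)*(-161) + 8542) + 3856 = ((5/2 - 18)*(-161) + 8542) + 3856 = (-31/2*(-161) + 8542) + 3856 = (4991/2 + 8542) + 3856 = 22075/2 + 3856 = 29787/2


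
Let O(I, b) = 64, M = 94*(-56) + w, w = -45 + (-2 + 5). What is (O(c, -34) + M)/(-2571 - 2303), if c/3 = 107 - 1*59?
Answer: 2621/2437 ≈ 1.0755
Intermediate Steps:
w = -42 (w = -45 + 3 = -42)
c = 144 (c = 3*(107 - 1*59) = 3*(107 - 59) = 3*48 = 144)
M = -5306 (M = 94*(-56) - 42 = -5264 - 42 = -5306)
(O(c, -34) + M)/(-2571 - 2303) = (64 - 5306)/(-2571 - 2303) = -5242/(-4874) = -5242*(-1/4874) = 2621/2437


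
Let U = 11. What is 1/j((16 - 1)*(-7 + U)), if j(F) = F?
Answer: 1/60 ≈ 0.016667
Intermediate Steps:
1/j((16 - 1)*(-7 + U)) = 1/((16 - 1)*(-7 + 11)) = 1/(15*4) = 1/60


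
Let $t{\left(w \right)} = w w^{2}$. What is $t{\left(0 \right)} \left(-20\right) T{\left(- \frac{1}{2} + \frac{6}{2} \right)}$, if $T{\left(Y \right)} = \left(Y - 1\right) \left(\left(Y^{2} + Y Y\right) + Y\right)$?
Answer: $0$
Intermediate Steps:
$T{\left(Y \right)} = \left(-1 + Y\right) \left(Y + 2 Y^{2}\right)$ ($T{\left(Y \right)} = \left(-1 + Y\right) \left(\left(Y^{2} + Y^{2}\right) + Y\right) = \left(-1 + Y\right) \left(2 Y^{2} + Y\right) = \left(-1 + Y\right) \left(Y + 2 Y^{2}\right)$)
$t{\left(w \right)} = w^{3}$
$t{\left(0 \right)} \left(-20\right) T{\left(- \frac{1}{2} + \frac{6}{2} \right)} = 0^{3} \left(-20\right) \left(- \frac{1}{2} + \frac{6}{2}\right) \left(-1 - \left(- \frac{1}{2} + \frac{6}{2}\right) + 2 \left(- \frac{1}{2} + \frac{6}{2}\right)^{2}\right) = 0 \left(-20\right) \left(\left(-1\right) \frac{1}{2} + 6 \cdot \frac{1}{2}\right) \left(-1 - \left(\left(-1\right) \frac{1}{2} + 6 \cdot \frac{1}{2}\right) + 2 \left(\left(-1\right) \frac{1}{2} + 6 \cdot \frac{1}{2}\right)^{2}\right) = 0 \left(- \frac{1}{2} + 3\right) \left(-1 - \left(- \frac{1}{2} + 3\right) + 2 \left(- \frac{1}{2} + 3\right)^{2}\right) = 0 \frac{5 \left(-1 - \frac{5}{2} + 2 \left(\frac{5}{2}\right)^{2}\right)}{2} = 0 \frac{5 \left(-1 - \frac{5}{2} + 2 \cdot \frac{25}{4}\right)}{2} = 0 \frac{5 \left(-1 - \frac{5}{2} + \frac{25}{2}\right)}{2} = 0 \cdot \frac{5}{2} \cdot 9 = 0 \cdot \frac{45}{2} = 0$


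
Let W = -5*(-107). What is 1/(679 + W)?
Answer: 1/1214 ≈ 0.00082372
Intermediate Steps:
W = 535
1/(679 + W) = 1/(679 + 535) = 1/1214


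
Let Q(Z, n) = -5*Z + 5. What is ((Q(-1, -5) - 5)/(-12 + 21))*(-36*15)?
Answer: -300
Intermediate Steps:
Q(Z, n) = 5 - 5*Z
((Q(-1, -5) - 5)/(-12 + 21))*(-36*15) = (((5 - 5*(-1)) - 5)/(-12 + 21))*(-36*15) = (((5 + 5) - 5)/9)*(-540) = ((10 - 5)*(1/9))*(-540) = (5*(1/9))*(-540) = (5/9)*(-540) = -300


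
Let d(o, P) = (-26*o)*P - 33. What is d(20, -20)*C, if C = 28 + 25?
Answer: 549451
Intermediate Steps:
d(o, P) = -33 - 26*P*o (d(o, P) = -26*P*o - 33 = -33 - 26*P*o)
C = 53
d(20, -20)*C = (-33 - 26*(-20)*20)*53 = (-33 + 10400)*53 = 10367*53 = 549451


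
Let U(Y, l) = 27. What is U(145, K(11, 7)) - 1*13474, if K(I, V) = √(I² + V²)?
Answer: -13447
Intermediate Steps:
U(145, K(11, 7)) - 1*13474 = 27 - 1*13474 = 27 - 13474 = -13447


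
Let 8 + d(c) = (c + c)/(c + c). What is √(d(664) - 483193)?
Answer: 40*I*√302 ≈ 695.13*I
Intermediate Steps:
d(c) = -7 (d(c) = -8 + (c + c)/(c + c) = -8 + (2*c)/((2*c)) = -8 + (2*c)*(1/(2*c)) = -8 + 1 = -7)
√(d(664) - 483193) = √(-7 - 483193) = √(-483200) = 40*I*√302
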